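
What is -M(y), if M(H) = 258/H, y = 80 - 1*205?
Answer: 258/125 ≈ 2.0640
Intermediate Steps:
y = -125 (y = 80 - 205 = -125)
-M(y) = -258/(-125) = -258*(-1)/125 = -1*(-258/125) = 258/125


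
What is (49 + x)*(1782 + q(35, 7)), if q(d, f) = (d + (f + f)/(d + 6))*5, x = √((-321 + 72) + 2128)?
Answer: 3935043/41 + 80307*√1879/41 ≈ 1.8088e+5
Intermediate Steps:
x = √1879 (x = √(-249 + 2128) = √1879 ≈ 43.347)
q(d, f) = 5*d + 10*f/(6 + d) (q(d, f) = (d + (2*f)/(6 + d))*5 = (d + 2*f/(6 + d))*5 = 5*d + 10*f/(6 + d))
(49 + x)*(1782 + q(35, 7)) = (49 + √1879)*(1782 + 5*(35² + 2*7 + 6*35)/(6 + 35)) = (49 + √1879)*(1782 + 5*(1225 + 14 + 210)/41) = (49 + √1879)*(1782 + 5*(1/41)*1449) = (49 + √1879)*(1782 + 7245/41) = (49 + √1879)*(80307/41) = 3935043/41 + 80307*√1879/41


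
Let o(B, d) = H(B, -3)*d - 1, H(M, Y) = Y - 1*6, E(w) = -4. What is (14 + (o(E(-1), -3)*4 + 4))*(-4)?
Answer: -488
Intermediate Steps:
H(M, Y) = -6 + Y (H(M, Y) = Y - 6 = -6 + Y)
o(B, d) = -1 - 9*d (o(B, d) = (-6 - 3)*d - 1 = -9*d - 1 = -1 - 9*d)
(14 + (o(E(-1), -3)*4 + 4))*(-4) = (14 + ((-1 - 9*(-3))*4 + 4))*(-4) = (14 + ((-1 + 27)*4 + 4))*(-4) = (14 + (26*4 + 4))*(-4) = (14 + (104 + 4))*(-4) = (14 + 108)*(-4) = 122*(-4) = -488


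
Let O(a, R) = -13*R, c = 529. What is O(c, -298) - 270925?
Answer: -267051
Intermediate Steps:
O(c, -298) - 270925 = -13*(-298) - 270925 = 3874 - 270925 = -267051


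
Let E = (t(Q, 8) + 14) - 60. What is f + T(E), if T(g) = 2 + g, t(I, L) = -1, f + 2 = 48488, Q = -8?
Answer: 48441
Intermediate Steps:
f = 48486 (f = -2 + 48488 = 48486)
E = -47 (E = (-1 + 14) - 60 = 13 - 60 = -47)
f + T(E) = 48486 + (2 - 47) = 48486 - 45 = 48441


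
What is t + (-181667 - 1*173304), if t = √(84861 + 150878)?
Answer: -354971 + 7*√4811 ≈ -3.5449e+5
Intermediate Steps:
t = 7*√4811 (t = √235739 = 7*√4811 ≈ 485.53)
t + (-181667 - 1*173304) = 7*√4811 + (-181667 - 1*173304) = 7*√4811 + (-181667 - 173304) = 7*√4811 - 354971 = -354971 + 7*√4811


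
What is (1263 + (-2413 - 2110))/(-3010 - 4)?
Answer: 1630/1507 ≈ 1.0816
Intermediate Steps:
(1263 + (-2413 - 2110))/(-3010 - 4) = (1263 - 4523)/(-3014) = -3260*(-1/3014) = 1630/1507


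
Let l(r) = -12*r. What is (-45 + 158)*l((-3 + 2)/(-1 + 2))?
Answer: 1356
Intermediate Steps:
(-45 + 158)*l((-3 + 2)/(-1 + 2)) = (-45 + 158)*(-12*(-3 + 2)/(-1 + 2)) = 113*(-(-12)/1) = 113*(-(-12)) = 113*(-12*(-1)) = 113*12 = 1356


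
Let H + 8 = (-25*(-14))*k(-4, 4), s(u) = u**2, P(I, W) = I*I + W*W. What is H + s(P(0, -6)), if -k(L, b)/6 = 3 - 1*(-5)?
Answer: -15512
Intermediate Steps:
P(I, W) = I**2 + W**2
k(L, b) = -48 (k(L, b) = -6*(3 - 1*(-5)) = -6*(3 + 5) = -6*8 = -48)
H = -16808 (H = -8 - 25*(-14)*(-48) = -8 + 350*(-48) = -8 - 16800 = -16808)
H + s(P(0, -6)) = -16808 + (0**2 + (-6)**2)**2 = -16808 + (0 + 36)**2 = -16808 + 36**2 = -16808 + 1296 = -15512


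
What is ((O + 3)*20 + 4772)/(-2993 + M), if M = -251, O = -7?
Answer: -1173/811 ≈ -1.4464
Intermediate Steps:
((O + 3)*20 + 4772)/(-2993 + M) = ((-7 + 3)*20 + 4772)/(-2993 - 251) = (-4*20 + 4772)/(-3244) = (-80 + 4772)*(-1/3244) = 4692*(-1/3244) = -1173/811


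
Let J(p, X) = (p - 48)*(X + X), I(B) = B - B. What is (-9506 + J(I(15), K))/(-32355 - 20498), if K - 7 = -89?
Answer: 1634/52853 ≈ 0.030916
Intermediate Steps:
K = -82 (K = 7 - 89 = -82)
I(B) = 0
J(p, X) = 2*X*(-48 + p) (J(p, X) = (-48 + p)*(2*X) = 2*X*(-48 + p))
(-9506 + J(I(15), K))/(-32355 - 20498) = (-9506 + 2*(-82)*(-48 + 0))/(-32355 - 20498) = (-9506 + 2*(-82)*(-48))/(-52853) = (-9506 + 7872)*(-1/52853) = -1634*(-1/52853) = 1634/52853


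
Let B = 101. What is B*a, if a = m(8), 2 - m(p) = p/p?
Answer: 101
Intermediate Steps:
m(p) = 1 (m(p) = 2 - p/p = 2 - 1*1 = 2 - 1 = 1)
a = 1
B*a = 101*1 = 101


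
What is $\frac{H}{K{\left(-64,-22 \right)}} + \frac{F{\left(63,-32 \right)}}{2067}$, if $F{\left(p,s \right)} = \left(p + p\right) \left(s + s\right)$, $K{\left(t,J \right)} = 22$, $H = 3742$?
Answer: $\frac{1259551}{7579} \approx 166.19$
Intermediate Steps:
$F{\left(p,s \right)} = 4 p s$ ($F{\left(p,s \right)} = 2 p 2 s = 4 p s$)
$\frac{H}{K{\left(-64,-22 \right)}} + \frac{F{\left(63,-32 \right)}}{2067} = \frac{3742}{22} + \frac{4 \cdot 63 \left(-32\right)}{2067} = 3742 \cdot \frac{1}{22} - \frac{2688}{689} = \frac{1871}{11} - \frac{2688}{689} = \frac{1259551}{7579}$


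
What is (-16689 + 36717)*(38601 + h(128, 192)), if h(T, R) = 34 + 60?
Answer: 774983460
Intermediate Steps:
h(T, R) = 94
(-16689 + 36717)*(38601 + h(128, 192)) = (-16689 + 36717)*(38601 + 94) = 20028*38695 = 774983460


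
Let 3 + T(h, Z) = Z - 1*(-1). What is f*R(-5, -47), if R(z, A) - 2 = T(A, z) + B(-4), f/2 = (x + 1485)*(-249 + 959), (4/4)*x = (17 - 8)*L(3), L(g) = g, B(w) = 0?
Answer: -10735200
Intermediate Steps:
T(h, Z) = -2 + Z (T(h, Z) = -3 + (Z - 1*(-1)) = -3 + (Z + 1) = -3 + (1 + Z) = -2 + Z)
x = 27 (x = (17 - 8)*3 = 9*3 = 27)
f = 2147040 (f = 2*((27 + 1485)*(-249 + 959)) = 2*(1512*710) = 2*1073520 = 2147040)
R(z, A) = z (R(z, A) = 2 + ((-2 + z) + 0) = 2 + (-2 + z) = z)
f*R(-5, -47) = 2147040*(-5) = -10735200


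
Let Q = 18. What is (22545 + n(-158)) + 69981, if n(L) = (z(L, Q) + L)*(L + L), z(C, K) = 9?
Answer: 139610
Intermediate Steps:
n(L) = 2*L*(9 + L) (n(L) = (9 + L)*(L + L) = (9 + L)*(2*L) = 2*L*(9 + L))
(22545 + n(-158)) + 69981 = (22545 + 2*(-158)*(9 - 158)) + 69981 = (22545 + 2*(-158)*(-149)) + 69981 = (22545 + 47084) + 69981 = 69629 + 69981 = 139610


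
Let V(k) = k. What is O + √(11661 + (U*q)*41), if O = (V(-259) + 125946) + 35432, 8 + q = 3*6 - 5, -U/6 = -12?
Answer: 161119 + √26421 ≈ 1.6128e+5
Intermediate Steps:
U = 72 (U = -6*(-12) = 72)
q = 5 (q = -8 + (3*6 - 5) = -8 + (18 - 5) = -8 + 13 = 5)
O = 161119 (O = (-259 + 125946) + 35432 = 125687 + 35432 = 161119)
O + √(11661 + (U*q)*41) = 161119 + √(11661 + (72*5)*41) = 161119 + √(11661 + 360*41) = 161119 + √(11661 + 14760) = 161119 + √26421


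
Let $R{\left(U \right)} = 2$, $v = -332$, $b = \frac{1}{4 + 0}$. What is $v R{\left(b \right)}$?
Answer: $-664$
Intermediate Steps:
$b = \frac{1}{4} \approx 0.25$
$v R{\left(b \right)} = \left(-332\right) 2 = -664$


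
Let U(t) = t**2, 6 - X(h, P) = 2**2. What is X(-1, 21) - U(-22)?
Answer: -482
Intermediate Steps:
X(h, P) = 2 (X(h, P) = 6 - 1*2**2 = 6 - 1*4 = 6 - 4 = 2)
X(-1, 21) - U(-22) = 2 - 1*(-22)**2 = 2 - 1*484 = 2 - 484 = -482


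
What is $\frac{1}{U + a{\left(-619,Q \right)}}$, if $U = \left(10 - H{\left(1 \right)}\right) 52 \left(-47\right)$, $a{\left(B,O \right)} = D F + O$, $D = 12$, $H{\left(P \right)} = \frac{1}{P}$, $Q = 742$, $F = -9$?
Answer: $- \frac{1}{21362} \approx -4.6812 \cdot 10^{-5}$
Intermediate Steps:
$a{\left(B,O \right)} = -108 + O$ ($a{\left(B,O \right)} = 12 \left(-9\right) + O = -108 + O$)
$U = -21996$ ($U = \left(10 - 1^{-1}\right) 52 \left(-47\right) = \left(10 - 1\right) 52 \left(-47\right) = 9 \cdot 52 \left(-47\right) = 468 \left(-47\right) = -21996$)
$\frac{1}{U + a{\left(-619,Q \right)}} = \frac{1}{-21996 + \left(-108 + 742\right)} = \frac{1}{-21996 + 634} = \frac{1}{-21362} = - \frac{1}{21362}$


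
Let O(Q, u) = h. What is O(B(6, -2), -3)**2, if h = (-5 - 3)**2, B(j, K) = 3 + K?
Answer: 4096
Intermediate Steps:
h = 64 (h = (-8)**2 = 64)
O(Q, u) = 64
O(B(6, -2), -3)**2 = 64**2 = 4096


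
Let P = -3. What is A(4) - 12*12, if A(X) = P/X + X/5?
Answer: -2879/20 ≈ -143.95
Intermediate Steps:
A(X) = -3/X + X/5
A(4) - 12*12 = (-3/4 + (⅕)*4) - 12*12 = (-3*¼ + ⅘) - 144 = (-¾ + ⅘) - 144 = 1/20 - 144 = -2879/20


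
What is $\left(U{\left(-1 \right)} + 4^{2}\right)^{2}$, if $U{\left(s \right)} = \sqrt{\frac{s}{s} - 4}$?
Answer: $\left(16 + i \sqrt{3}\right)^{2} \approx 253.0 + 55.426 i$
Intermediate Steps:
$U{\left(s \right)} = i \sqrt{3}$ ($U{\left(s \right)} = \sqrt{1 - 4} = \sqrt{-3} = i \sqrt{3}$)
$\left(U{\left(-1 \right)} + 4^{2}\right)^{2} = \left(i \sqrt{3} + 4^{2}\right)^{2} = \left(i \sqrt{3} + 16\right)^{2} = \left(16 + i \sqrt{3}\right)^{2}$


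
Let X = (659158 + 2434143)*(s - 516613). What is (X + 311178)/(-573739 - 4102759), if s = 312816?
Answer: 630405152719/4676498 ≈ 1.3480e+5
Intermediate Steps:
X = -630405463897 (X = (659158 + 2434143)*(312816 - 516613) = 3093301*(-203797) = -630405463897)
(X + 311178)/(-573739 - 4102759) = (-630405463897 + 311178)/(-573739 - 4102759) = -630405152719/(-4676498) = -630405152719*(-1/4676498) = 630405152719/4676498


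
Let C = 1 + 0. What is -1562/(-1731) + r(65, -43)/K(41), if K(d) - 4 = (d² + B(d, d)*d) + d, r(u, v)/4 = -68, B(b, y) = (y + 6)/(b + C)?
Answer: 96467534/128819289 ≈ 0.74886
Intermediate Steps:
C = 1
B(b, y) = (6 + y)/(1 + b) (B(b, y) = (y + 6)/(b + 1) = (6 + y)/(1 + b))
r(u, v) = -272 (r(u, v) = 4*(-68) = -272)
K(d) = 4 + d + d² + d*(6 + d)/(1 + d) (K(d) = 4 + ((d² + ((6 + d)/(1 + d))*d) + d) = 4 + ((d² + d*(6 + d)/(1 + d)) + d) = 4 + (d + d² + d*(6 + d)/(1 + d)) = 4 + d + d² + d*(6 + d)/(1 + d))
-1562/(-1731) + r(65, -43)/K(41) = -1562/(-1731) - 272*(1 + 41)/(4 + 41³ + 3*41² + 11*41) = -1562*(-1/1731) - 272*42/(4 + 68921 + 3*1681 + 451) = 1562/1731 - 272*42/(4 + 68921 + 5043 + 451) = 1562/1731 - 272/((1/42)*74419) = 1562/1731 - 272/74419/42 = 1562/1731 - 272*42/74419 = 1562/1731 - 11424/74419 = 96467534/128819289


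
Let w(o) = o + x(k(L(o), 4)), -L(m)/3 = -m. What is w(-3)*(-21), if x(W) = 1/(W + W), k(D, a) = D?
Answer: 385/6 ≈ 64.167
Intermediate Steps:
L(m) = 3*m (L(m) = -(-3)*m = 3*m)
x(W) = 1/(2*W)
w(o) = o + 1/(6*o) (w(o) = o + 1/(2*((3*o))) = o + (1/(3*o))/2 = o + 1/(6*o))
w(-3)*(-21) = (-3 + (⅙)/(-3))*(-21) = (-3 + (⅙)*(-⅓))*(-21) = (-3 - 1/18)*(-21) = -55/18*(-21) = 385/6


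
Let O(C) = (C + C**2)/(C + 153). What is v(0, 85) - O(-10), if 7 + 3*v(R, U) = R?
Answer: -1271/429 ≈ -2.9627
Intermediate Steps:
v(R, U) = -7/3 + R/3
O(C) = (C + C**2)/(153 + C)
v(0, 85) - O(-10) = (-7/3 + (1/3)*0) - (-10)*(1 - 10)/(153 - 10) = (-7/3 + 0) - (-10)*(-9)/143 = -7/3 - (-10)*(-9)/143 = -7/3 - 1*90/143 = -7/3 - 90/143 = -1271/429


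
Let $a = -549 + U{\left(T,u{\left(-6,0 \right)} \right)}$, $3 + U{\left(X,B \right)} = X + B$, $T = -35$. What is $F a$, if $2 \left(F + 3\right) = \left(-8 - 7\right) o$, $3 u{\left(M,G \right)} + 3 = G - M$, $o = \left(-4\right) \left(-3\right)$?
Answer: $54498$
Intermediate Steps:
$o = 12$
$u{\left(M,G \right)} = -1 - \frac{M}{3} + \frac{G}{3}$ ($u{\left(M,G \right)} = -1 + \frac{G - M}{3} = -1 + \left(- \frac{M}{3} + \frac{G}{3}\right) = -1 - \frac{M}{3} + \frac{G}{3}$)
$U{\left(X,B \right)} = -3 + B + X$ ($U{\left(X,B \right)} = -3 + \left(X + B\right) = -3 + \left(B + X\right) = -3 + B + X$)
$a = -586$ ($a = -549 - 37 = -586$)
$F = -93$ ($F = -3 + \frac{\left(-8 - 7\right) 12}{2} = -3 + \frac{\left(-15\right) 12}{2} = -3 + \frac{1}{2} \left(-180\right) = -3 - 90 = -93$)
$F a = \left(-93\right) \left(-586\right) = 54498$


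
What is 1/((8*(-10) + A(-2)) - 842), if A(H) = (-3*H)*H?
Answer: -1/934 ≈ -0.0010707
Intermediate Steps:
A(H) = -3*H²
1/((8*(-10) + A(-2)) - 842) = 1/((8*(-10) - 3*(-2)²) - 842) = 1/((-80 - 3*4) - 842) = 1/((-80 - 12) - 842) = 1/(-92 - 842) = 1/(-934) = -1/934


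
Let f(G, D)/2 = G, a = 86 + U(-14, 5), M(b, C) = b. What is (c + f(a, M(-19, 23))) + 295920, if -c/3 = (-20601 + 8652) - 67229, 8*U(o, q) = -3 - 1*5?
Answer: 533624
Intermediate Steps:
U(o, q) = -1 (U(o, q) = (-3 - 1*5)/8 = (-3 - 5)/8 = (1/8)*(-8) = -1)
a = 85 (a = 86 - 1 = 85)
f(G, D) = 2*G
c = 237534 (c = -3*((-20601 + 8652) - 67229) = -3*(-11949 - 67229) = -3*(-79178) = 237534)
(c + f(a, M(-19, 23))) + 295920 = (237534 + 2*85) + 295920 = (237534 + 170) + 295920 = 237704 + 295920 = 533624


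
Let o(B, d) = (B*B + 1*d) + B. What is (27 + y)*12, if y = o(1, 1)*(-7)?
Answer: 72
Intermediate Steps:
o(B, d) = B + d + B² (o(B, d) = (B² + d) + B = (d + B²) + B = B + d + B²)
y = -21 (y = (1 + 1 + 1²)*(-7) = (1 + 1 + 1)*(-7) = 3*(-7) = -21)
(27 + y)*12 = (27 - 21)*12 = 6*12 = 72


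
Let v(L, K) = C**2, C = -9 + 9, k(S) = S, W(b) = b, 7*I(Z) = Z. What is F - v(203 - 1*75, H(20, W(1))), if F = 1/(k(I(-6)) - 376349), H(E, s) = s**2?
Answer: -7/2634449 ≈ -2.6571e-6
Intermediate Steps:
I(Z) = Z/7
C = 0
v(L, K) = 0 (v(L, K) = 0**2 = 0)
F = -7/2634449 (F = 1/((1/7)*(-6) - 376349) = 1/(-6/7 - 376349) = 1/(-2634449/7) = -7/2634449 ≈ -2.6571e-6)
F - v(203 - 1*75, H(20, W(1))) = -7/2634449 - 1*0 = -7/2634449 + 0 = -7/2634449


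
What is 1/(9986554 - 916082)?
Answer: 1/9070472 ≈ 1.1025e-7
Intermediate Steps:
1/(9986554 - 916082) = 1/9070472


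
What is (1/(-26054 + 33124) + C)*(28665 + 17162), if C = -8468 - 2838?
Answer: -3663108792513/7070 ≈ -5.1812e+8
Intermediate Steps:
C = -11306
(1/(-26054 + 33124) + C)*(28665 + 17162) = (1/(-26054 + 33124) - 11306)*(28665 + 17162) = (1/7070 - 11306)*45827 = -79933419/7070*45827 = -3663108792513/7070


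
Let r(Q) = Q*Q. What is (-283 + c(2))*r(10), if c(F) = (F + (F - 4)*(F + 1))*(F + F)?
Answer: -29900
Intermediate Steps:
r(Q) = Q²
c(F) = 2*F*(F + (1 + F)*(-4 + F)) (c(F) = (F + (-4 + F)*(1 + F))*(2*F) = (F + (1 + F)*(-4 + F))*(2*F) = 2*F*(F + (1 + F)*(-4 + F)))
(-283 + c(2))*r(10) = (-283 + 2*2*(-4 + 2² - 2*2))*10² = (-283 + 2*2*(-4 + 4 - 4))*100 = (-283 + 2*2*(-4))*100 = (-283 - 16)*100 = -299*100 = -29900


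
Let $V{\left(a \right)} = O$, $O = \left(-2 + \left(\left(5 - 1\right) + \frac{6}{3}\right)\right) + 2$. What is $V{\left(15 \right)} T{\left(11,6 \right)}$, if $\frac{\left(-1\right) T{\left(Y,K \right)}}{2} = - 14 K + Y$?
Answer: $876$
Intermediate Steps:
$O = 6$ ($O = \left(-2 + \left(4 + 6 \cdot \frac{1}{3}\right)\right) + 2 = \left(-2 + \left(4 + 2\right)\right) + 2 = \left(-2 + 6\right) + 2 = 4 + 2 = 6$)
$T{\left(Y,K \right)} = - 2 Y + 28 K$ ($T{\left(Y,K \right)} = - 2 \left(- 14 K + Y\right) = - 2 \left(Y - 14 K\right) = - 2 Y + 28 K$)
$V{\left(a \right)} = 6$
$V{\left(15 \right)} T{\left(11,6 \right)} = 6 \left(\left(-2\right) 11 + 28 \cdot 6\right) = 6 \left(-22 + 168\right) = 6 \cdot 146 = 876$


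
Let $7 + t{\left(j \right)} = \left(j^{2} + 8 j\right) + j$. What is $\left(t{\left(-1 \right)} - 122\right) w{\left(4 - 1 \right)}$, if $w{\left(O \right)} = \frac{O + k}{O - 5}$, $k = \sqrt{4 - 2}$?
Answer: $\frac{411}{2} + \frac{137 \sqrt{2}}{2} \approx 302.37$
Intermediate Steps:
$k = \sqrt{2} \approx 1.4142$
$w{\left(O \right)} = \frac{O + \sqrt{2}}{-5 + O}$ ($w{\left(O \right)} = \frac{O + \sqrt{2}}{O - 5} = \frac{O + \sqrt{2}}{-5 + O}$)
$t{\left(j \right)} = -7 + j^{2} + 9 j$ ($t{\left(j \right)} = -7 + \left(\left(j^{2} + 8 j\right) + j\right) = -7 + \left(j^{2} + 9 j\right) = -7 + j^{2} + 9 j$)
$\left(t{\left(-1 \right)} - 122\right) w{\left(4 - 1 \right)} = \left(\left(-7 + \left(-1\right)^{2} + 9 \left(-1\right)\right) - 122\right) \frac{\left(4 - 1\right) + \sqrt{2}}{-5 + \left(4 - 1\right)} = \left(\left(-7 + 1 - 9\right) - 122\right) \frac{\left(4 - 1\right) + \sqrt{2}}{-5 + \left(4 - 1\right)} = \left(-15 - 122\right) \frac{3 + \sqrt{2}}{-5 + 3} = - 137 \frac{3 + \sqrt{2}}{-2} = - 137 \left(- \frac{3 + \sqrt{2}}{2}\right) = - 137 \left(- \frac{3}{2} - \frac{\sqrt{2}}{2}\right) = \frac{411}{2} + \frac{137 \sqrt{2}}{2}$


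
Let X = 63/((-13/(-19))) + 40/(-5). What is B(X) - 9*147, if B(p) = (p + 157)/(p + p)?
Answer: -1444472/1093 ≈ -1321.6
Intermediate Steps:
X = 1093/13 (X = 63/((-13*(-1/19))) + 40*(-1/5) = 63/(13/19) - 8 = 63*(19/13) - 8 = 1197/13 - 8 = 1093/13 ≈ 84.077)
B(p) = (157 + p)/(2*p) (B(p) = (157 + p)/((2*p)) = (157 + p)*(1/(2*p)) = (157 + p)/(2*p))
B(X) - 9*147 = (157 + 1093/13)/(2*(1093/13)) - 9*147 = (1/2)*(13/1093)*(3134/13) - 1323 = 1567/1093 - 1323 = -1444472/1093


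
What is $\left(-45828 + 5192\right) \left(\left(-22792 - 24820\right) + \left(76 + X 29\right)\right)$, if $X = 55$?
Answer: $1866858476$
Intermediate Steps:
$\left(-45828 + 5192\right) \left(\left(-22792 - 24820\right) + \left(76 + X 29\right)\right) = \left(-45828 + 5192\right) \left(\left(-22792 - 24820\right) + \left(76 + 55 \cdot 29\right)\right) = - 40636 \left(-47612 + \left(76 + 1595\right)\right) = - 40636 \left(-47612 + 1671\right) = \left(-40636\right) \left(-45941\right) = 1866858476$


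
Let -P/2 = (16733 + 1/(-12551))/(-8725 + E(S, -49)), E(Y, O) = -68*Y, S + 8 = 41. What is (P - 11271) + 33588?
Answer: 3072844248087/137671919 ≈ 22320.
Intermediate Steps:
S = 33 (S = -8 + 41 = 33)
P = 420031764/137671919 (P = -2*(16733 + 1/(-12551))/(-8725 - 68*33) = -2*(16733 - 1/12551)/(-8725 - 2244) = -420031764/(12551*(-10969)) = -420031764*(-1)/(12551*10969) = -2*(-210015882/137671919) = 420031764/137671919 ≈ 3.0510)
(P - 11271) + 33588 = (420031764/137671919 - 11271) + 33588 = -1551280167285/137671919 + 33588 = 3072844248087/137671919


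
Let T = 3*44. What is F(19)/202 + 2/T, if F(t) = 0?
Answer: 1/66 ≈ 0.015152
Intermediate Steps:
T = 132
F(19)/202 + 2/T = 0/202 + 2/132 = 0*(1/202) + 2*(1/132) = 0 + 1/66 = 1/66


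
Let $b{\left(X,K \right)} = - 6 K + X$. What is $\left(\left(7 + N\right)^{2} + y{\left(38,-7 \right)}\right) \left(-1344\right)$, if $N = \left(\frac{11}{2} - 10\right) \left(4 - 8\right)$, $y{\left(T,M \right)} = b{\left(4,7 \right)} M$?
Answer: $-1197504$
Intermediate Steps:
$b{\left(X,K \right)} = X - 6 K$
$y{\left(T,M \right)} = - 38 M$ ($y{\left(T,M \right)} = \left(4 - 42\right) M = - 38 M$)
$N = 18$ ($N = \left(11 \cdot \frac{1}{2} - 10\right) \left(-4\right) = \left(\frac{11}{2} - 10\right) \left(-4\right) = \left(- \frac{9}{2}\right) \left(-4\right) = 18$)
$\left(\left(7 + N\right)^{2} + y{\left(38,-7 \right)}\right) \left(-1344\right) = \left(\left(7 + 18\right)^{2} - -266\right) \left(-1344\right) = \left(25^{2} + 266\right) \left(-1344\right) = \left(625 + 266\right) \left(-1344\right) = 891 \left(-1344\right) = -1197504$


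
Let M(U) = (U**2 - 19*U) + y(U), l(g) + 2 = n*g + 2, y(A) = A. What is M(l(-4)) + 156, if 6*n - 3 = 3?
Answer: 244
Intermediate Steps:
n = 1 (n = 1/2 + (1/6)*3 = 1/2 + 1/2 = 1)
l(g) = g (l(g) = -2 + (1*g + 2) = -2 + (g + 2) = -2 + (2 + g) = g)
M(U) = U**2 - 18*U (M(U) = (U**2 - 19*U) + U = U**2 - 18*U)
M(l(-4)) + 156 = -4*(-18 - 4) + 156 = -4*(-22) + 156 = 88 + 156 = 244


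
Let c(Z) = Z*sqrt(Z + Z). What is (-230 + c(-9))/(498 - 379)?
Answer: -230/119 - 27*I*sqrt(2)/119 ≈ -1.9328 - 0.32087*I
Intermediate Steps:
c(Z) = sqrt(2)*Z**(3/2) (c(Z) = Z*sqrt(2*Z) = Z*(sqrt(2)*sqrt(Z)) = sqrt(2)*Z**(3/2))
(-230 + c(-9))/(498 - 379) = (-230 + sqrt(2)*(-9)**(3/2))/(498 - 379) = (-230 + sqrt(2)*(-27*I))/119 = (-230 - 27*I*sqrt(2))*(1/119) = -230/119 - 27*I*sqrt(2)/119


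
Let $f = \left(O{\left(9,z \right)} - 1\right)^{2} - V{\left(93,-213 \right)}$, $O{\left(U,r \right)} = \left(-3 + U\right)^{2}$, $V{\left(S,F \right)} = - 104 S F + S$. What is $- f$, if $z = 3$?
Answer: $2059004$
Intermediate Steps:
$V{\left(S,F \right)} = S - 104 F S$ ($V{\left(S,F \right)} = - 104 F S + S = S - 104 F S$)
$f = -2059004$ ($f = \left(\left(-3 + 9\right)^{2} - 1\right)^{2} - 93 \left(1 - -22152\right) = \left(6^{2} - 1\right)^{2} - 93 \left(1 + 22152\right) = \left(36 - 1\right)^{2} - 93 \cdot 22153 = 35^{2} - 2060229 = 1225 - 2060229 = -2059004$)
$- f = \left(-1\right) \left(-2059004\right) = 2059004$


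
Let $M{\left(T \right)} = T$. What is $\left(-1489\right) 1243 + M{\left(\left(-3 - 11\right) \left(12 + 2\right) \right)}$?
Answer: $-1851023$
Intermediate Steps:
$\left(-1489\right) 1243 + M{\left(\left(-3 - 11\right) \left(12 + 2\right) \right)} = \left(-1489\right) 1243 + \left(-3 - 11\right) \left(12 + 2\right) = -1850827 - 196 = -1851023$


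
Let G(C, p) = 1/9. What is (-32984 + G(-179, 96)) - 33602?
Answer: -599273/9 ≈ -66586.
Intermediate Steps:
G(C, p) = ⅑
(-32984 + G(-179, 96)) - 33602 = (-32984 + ⅑) - 33602 = -296855/9 - 33602 = -599273/9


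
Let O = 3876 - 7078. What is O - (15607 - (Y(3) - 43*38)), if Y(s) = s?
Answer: -20440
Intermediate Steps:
O = -3202
O - (15607 - (Y(3) - 43*38)) = -3202 - (15607 - (3 - 43*38)) = -3202 - (15607 - (3 - 1634)) = -3202 - (15607 - 1*(-1631)) = -3202 - (15607 + 1631) = -3202 - 1*17238 = -3202 - 17238 = -20440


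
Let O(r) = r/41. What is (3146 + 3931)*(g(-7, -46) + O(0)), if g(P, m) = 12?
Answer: 84924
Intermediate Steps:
O(r) = r/41 (O(r) = r*(1/41) = r/41)
(3146 + 3931)*(g(-7, -46) + O(0)) = (3146 + 3931)*(12 + (1/41)*0) = 7077*(12 + 0) = 7077*12 = 84924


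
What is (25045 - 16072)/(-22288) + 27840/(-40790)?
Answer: -98650659/90912752 ≈ -1.0851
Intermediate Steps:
(25045 - 16072)/(-22288) + 27840/(-40790) = 8973*(-1/22288) + 27840*(-1/40790) = -8973/22288 - 2784/4079 = -98650659/90912752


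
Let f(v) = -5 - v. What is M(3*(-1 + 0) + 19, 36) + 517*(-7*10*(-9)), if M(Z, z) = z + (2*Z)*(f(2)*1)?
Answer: 325522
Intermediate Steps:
M(Z, z) = z - 14*Z (M(Z, z) = z + (2*Z)*((-5 - 1*2)*1) = z + (2*Z)*((-5 - 2)*1) = z + (2*Z)*(-7*1) = z + (2*Z)*(-7) = z - 14*Z)
M(3*(-1 + 0) + 19, 36) + 517*(-7*10*(-9)) = (36 - 14*(3*(-1 + 0) + 19)) + 517*(-7*10*(-9)) = (36 - 14*(3*(-1) + 19)) + 517*(-70*(-9)) = (36 - 14*(-3 + 19)) + 517*630 = (36 - 14*16) + 325710 = (36 - 224) + 325710 = -188 + 325710 = 325522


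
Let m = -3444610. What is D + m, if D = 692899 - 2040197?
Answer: -4791908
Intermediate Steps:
D = -1347298
D + m = -1347298 - 3444610 = -4791908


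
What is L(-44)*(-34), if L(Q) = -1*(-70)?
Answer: -2380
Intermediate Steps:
L(Q) = 70
L(-44)*(-34) = 70*(-34) = -2380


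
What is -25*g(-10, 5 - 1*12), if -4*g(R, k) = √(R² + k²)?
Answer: 25*√149/4 ≈ 76.291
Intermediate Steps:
g(R, k) = -√(R² + k²)/4
-25*g(-10, 5 - 1*12) = -(-25)*√((-10)² + (5 - 1*12)²)/4 = -(-25)*√(100 + (5 - 12)²)/4 = -(-25)*√(100 + (-7)²)/4 = -(-25)*√(100 + 49)/4 = -(-25)*√149/4 = 25*√149/4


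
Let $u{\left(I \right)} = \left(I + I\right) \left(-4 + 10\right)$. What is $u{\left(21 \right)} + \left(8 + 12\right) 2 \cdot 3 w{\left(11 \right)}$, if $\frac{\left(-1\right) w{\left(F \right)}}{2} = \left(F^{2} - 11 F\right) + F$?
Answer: $-2388$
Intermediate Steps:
$u{\left(I \right)} = 12 I$ ($u{\left(I \right)} = 2 I 6 = 12 I$)
$w{\left(F \right)} = - 2 F^{2} + 20 F$ ($w{\left(F \right)} = - 2 \left(\left(F^{2} - 11 F\right) + F\right) = - 2 \left(F^{2} - 10 F\right) = - 2 F^{2} + 20 F$)
$u{\left(21 \right)} + \left(8 + 12\right) 2 \cdot 3 w{\left(11 \right)} = 12 \cdot 21 + \left(8 + 12\right) 2 \cdot 3 \cdot 2 \cdot 11 \left(10 - 11\right) = 252 + 20 \cdot 6 \cdot 2 \cdot 11 \left(10 - 11\right) = 252 + 120 \cdot 2 \cdot 11 \left(-1\right) = 252 + 120 \left(-22\right) = 252 - 2640 = -2388$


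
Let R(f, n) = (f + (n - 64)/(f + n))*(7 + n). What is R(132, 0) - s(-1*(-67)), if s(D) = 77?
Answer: 27839/33 ≈ 843.61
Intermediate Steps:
R(f, n) = (7 + n)*(f + (-64 + n)/(f + n)) (R(f, n) = (f + (-64 + n)/(f + n))*(7 + n) = (7 + n)*(f + (-64 + n)/(f + n)))
R(132, 0) - s(-1*(-67)) = (-448 + 0**2 - 57*0 + 7*132**2 + 132*0**2 + 0*132**2 + 7*132*0)/(132 + 0) - 1*77 = (-448 + 0 + 0 + 7*17424 + 132*0 + 0*17424 + 0)/132 - 77 = (-448 + 0 + 0 + 121968 + 0 + 0 + 0)/132 - 77 = (1/132)*121520 - 77 = 30380/33 - 77 = 27839/33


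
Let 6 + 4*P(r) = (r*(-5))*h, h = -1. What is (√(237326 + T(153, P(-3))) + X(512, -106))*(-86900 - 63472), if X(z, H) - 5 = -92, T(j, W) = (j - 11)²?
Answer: 13082364 - 451116*√28610 ≈ -6.3222e+7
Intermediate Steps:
P(r) = -3/2 + 5*r/4 (P(r) = -3/2 + ((r*(-5))*(-1))/4 = -3/2 + (-5*r*(-1))/4 = -3/2 + (5*r)/4 = -3/2 + 5*r/4)
T(j, W) = (-11 + j)²
X(z, H) = -87 (X(z, H) = 5 - 92 = -87)
(√(237326 + T(153, P(-3))) + X(512, -106))*(-86900 - 63472) = (√(237326 + (-11 + 153)²) - 87)*(-86900 - 63472) = (√(237326 + 142²) - 87)*(-150372) = (√(237326 + 20164) - 87)*(-150372) = (√257490 - 87)*(-150372) = (3*√28610 - 87)*(-150372) = (-87 + 3*√28610)*(-150372) = 13082364 - 451116*√28610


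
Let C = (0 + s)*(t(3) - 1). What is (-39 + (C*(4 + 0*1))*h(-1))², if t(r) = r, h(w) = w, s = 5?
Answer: 6241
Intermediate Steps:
C = 10 (C = (0 + 5)*(3 - 1) = 5*2 = 10)
(-39 + (C*(4 + 0*1))*h(-1))² = (-39 + (10*(4 + 0*1))*(-1))² = (-39 + (10*(4 + 0))*(-1))² = (-39 + (10*4)*(-1))² = (-39 + 40*(-1))² = (-39 - 40)² = (-79)² = 6241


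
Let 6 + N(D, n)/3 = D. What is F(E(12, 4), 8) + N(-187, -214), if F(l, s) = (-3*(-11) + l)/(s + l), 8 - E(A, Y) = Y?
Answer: -6911/12 ≈ -575.92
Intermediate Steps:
E(A, Y) = 8 - Y
N(D, n) = -18 + 3*D
F(l, s) = (33 + l)/(l + s)
F(E(12, 4), 8) + N(-187, -214) = (33 + (8 - 1*4))/((8 - 1*4) + 8) + (-18 + 3*(-187)) = (33 + (8 - 4))/((8 - 4) + 8) + (-18 - 561) = (33 + 4)/(4 + 8) - 579 = 37/12 - 579 = -6911/12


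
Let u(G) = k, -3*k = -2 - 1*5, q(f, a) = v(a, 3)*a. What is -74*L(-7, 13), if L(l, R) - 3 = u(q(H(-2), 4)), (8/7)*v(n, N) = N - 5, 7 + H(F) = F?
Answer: -1184/3 ≈ -394.67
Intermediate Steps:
H(F) = -7 + F
v(n, N) = -35/8 + 7*N/8 (v(n, N) = 7*(N - 5)/8 = 7*(-5 + N)/8 = -35/8 + 7*N/8)
q(f, a) = -7*a/4 (q(f, a) = (-35/8 + (7/8)*3)*a = (-35/8 + 21/8)*a = -7*a/4)
k = 7/3 (k = -(-2 - 1*5)/3 = -(-2 - 5)/3 = -⅓*(-7) = 7/3 ≈ 2.3333)
u(G) = 7/3
L(l, R) = 16/3 (L(l, R) = 3 + 7/3 = 16/3)
-74*L(-7, 13) = -74*16/3 = -1184/3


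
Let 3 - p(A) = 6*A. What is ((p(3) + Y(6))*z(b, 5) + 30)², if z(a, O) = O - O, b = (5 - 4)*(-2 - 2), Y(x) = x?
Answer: 900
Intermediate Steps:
b = -4 (b = 1*(-4) = -4)
p(A) = 3 - 6*A
z(a, O) = 0
((p(3) + Y(6))*z(b, 5) + 30)² = (((3 - 6*3) + 6)*0 + 30)² = (((3 - 18) + 6)*0 + 30)² = ((-15 + 6)*0 + 30)² = (-9*0 + 30)² = (0 + 30)² = 30² = 900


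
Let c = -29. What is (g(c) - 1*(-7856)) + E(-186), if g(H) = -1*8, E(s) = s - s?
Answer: 7848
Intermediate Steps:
E(s) = 0
g(H) = -8
(g(c) - 1*(-7856)) + E(-186) = (-8 - 1*(-7856)) + 0 = (-8 + 7856) + 0 = 7848 + 0 = 7848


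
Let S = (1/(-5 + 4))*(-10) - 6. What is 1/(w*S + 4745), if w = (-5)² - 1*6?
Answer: 1/4821 ≈ 0.00020743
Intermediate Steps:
w = 19 (w = 25 - 6 = 19)
S = 4 (S = (1/(-1))*(-10) - 6 = (1*(-1))*(-10) - 6 = -1*(-10) - 6 = 10 - 6 = 4)
1/(w*S + 4745) = 1/(19*4 + 4745) = 1/(76 + 4745) = 1/4821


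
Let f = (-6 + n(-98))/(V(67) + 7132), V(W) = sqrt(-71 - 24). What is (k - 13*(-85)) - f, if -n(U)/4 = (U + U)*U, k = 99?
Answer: 61790093492/50865519 - 76838*I*sqrt(95)/50865519 ≈ 1214.8 - 0.014724*I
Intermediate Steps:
V(W) = I*sqrt(95) (V(W) = sqrt(-95) = I*sqrt(95))
n(U) = -8*U**2 (n(U) = -4*(U + U)*U = -4*2*U*U = -8*U**2)
f = -76838/(7132 + I*sqrt(95)) (f = (-6 - 8*(-98)**2)/(I*sqrt(95) + 7132) = (-6 - 8*9604)/(7132 + I*sqrt(95)) = (-6 - 76832)/(7132 + I*sqrt(95)) = -76838/(7132 + I*sqrt(95)) ≈ -10.774 + 0.014724*I)
(k - 13*(-85)) - f = (99 - 13*(-85)) - (-548008616/50865519 + 76838*I*sqrt(95)/50865519) = (99 + 1105) + (548008616/50865519 - 76838*I*sqrt(95)/50865519) = 1204 + (548008616/50865519 - 76838*I*sqrt(95)/50865519) = 61790093492/50865519 - 76838*I*sqrt(95)/50865519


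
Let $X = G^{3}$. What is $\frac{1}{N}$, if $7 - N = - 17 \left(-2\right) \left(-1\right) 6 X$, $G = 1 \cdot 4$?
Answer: $\frac{1}{13063} \approx 7.6552 \cdot 10^{-5}$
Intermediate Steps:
$G = 4$
$X = 64$ ($X = 4^{3} = 64$)
$N = 13063$ ($N = 7 - - 17 \left(-2\right) \left(-1\right) 6 \cdot 64 = 7 - - 17 \cdot 2 \cdot 6 \cdot 64 = 7 - \left(-17\right) 12 \cdot 64 = 7 - \left(-204\right) 64 = 7 - -13056 = 7 + 13056 = 13063$)
$\frac{1}{N} = \frac{1}{13063}$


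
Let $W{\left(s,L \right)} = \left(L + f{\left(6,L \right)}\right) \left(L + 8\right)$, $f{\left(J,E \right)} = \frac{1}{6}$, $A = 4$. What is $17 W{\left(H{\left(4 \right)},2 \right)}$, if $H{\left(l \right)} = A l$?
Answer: $\frac{1105}{3} \approx 368.33$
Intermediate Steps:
$H{\left(l \right)} = 4 l$
$f{\left(J,E \right)} = \frac{1}{6}$
$W{\left(s,L \right)} = \left(8 + L\right) \left(\frac{1}{6} + L\right)$ ($W{\left(s,L \right)} = \left(L + \frac{1}{6}\right) \left(L + 8\right) = \left(\frac{1}{6} + L\right) \left(8 + L\right) = \left(8 + L\right) \left(\frac{1}{6} + L\right)$)
$17 W{\left(H{\left(4 \right)},2 \right)} = 17 \left(\frac{4}{3} + 2^{2} + \frac{49}{6} \cdot 2\right) = 17 \left(\frac{4}{3} + 4 + \frac{49}{3}\right) = 17 \cdot \frac{65}{3} = \frac{1105}{3}$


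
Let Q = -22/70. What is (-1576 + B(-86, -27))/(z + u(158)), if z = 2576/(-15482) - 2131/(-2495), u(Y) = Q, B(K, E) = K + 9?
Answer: -74493307315/16829076 ≈ -4426.5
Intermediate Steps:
B(K, E) = 9 + K
Q = -11/35 (Q = -22*1/70 = -11/35 ≈ -0.31429)
u(Y) = -11/35
z = 13282511/19313795 (z = 2576*(-1/15482) - 2131*(-1/2495) = -1288/7741 + 2131/2495 = 13282511/19313795 ≈ 0.68772)
(-1576 + B(-86, -27))/(z + u(158)) = (-1576 + (9 - 86))/(13282511/19313795 - 11/35) = (-1576 - 77)/(50487228/135196565) = -1653*135196565/50487228 = -74493307315/16829076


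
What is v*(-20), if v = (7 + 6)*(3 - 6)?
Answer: 780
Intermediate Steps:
v = -39 (v = 13*(-3) = -39)
v*(-20) = -39*(-20) = 780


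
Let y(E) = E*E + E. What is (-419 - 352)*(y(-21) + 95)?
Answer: -397065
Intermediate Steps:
y(E) = E + E² (y(E) = E² + E = E + E²)
(-419 - 352)*(y(-21) + 95) = (-419 - 352)*(-21*(1 - 21) + 95) = -771*(-21*(-20) + 95) = -771*(420 + 95) = -771*515 = -397065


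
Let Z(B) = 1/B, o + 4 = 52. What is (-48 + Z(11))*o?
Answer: -25296/11 ≈ -2299.6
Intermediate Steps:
o = 48 (o = -4 + 52 = 48)
(-48 + Z(11))*o = (-48 + 1/11)*48 = -527/11*48 = -25296/11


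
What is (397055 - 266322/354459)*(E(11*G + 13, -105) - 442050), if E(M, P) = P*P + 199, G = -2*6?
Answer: -2887343576865638/16879 ≈ -1.7106e+11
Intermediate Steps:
G = -12
E(M, P) = 199 + P**2 (E(M, P) = P**2 + 199 = 199 + P**2)
(397055 - 266322/354459)*(E(11*G + 13, -105) - 442050) = (397055 - 266322/354459)*((199 + (-105)**2) - 442050) = (397055 - 266322*1/354459)*((199 + 11025) - 442050) = (397055 - 12682/16879)*(11224 - 442050) = (6701878663/16879)*(-430826) = -2887343576865638/16879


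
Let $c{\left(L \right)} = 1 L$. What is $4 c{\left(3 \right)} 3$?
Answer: $36$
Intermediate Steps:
$c{\left(L \right)} = L$
$4 c{\left(3 \right)} 3 = 4 \cdot 3 \cdot 3 = 12 \cdot 3 = 36$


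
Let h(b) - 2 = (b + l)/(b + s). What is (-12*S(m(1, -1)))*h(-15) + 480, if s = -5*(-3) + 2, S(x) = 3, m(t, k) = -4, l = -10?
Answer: 858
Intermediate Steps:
s = 17 (s = 15 + 2 = 17)
h(b) = 2 + (-10 + b)/(17 + b) (h(b) = 2 + (b - 10)/(b + 17) = 2 + (-10 + b)/(17 + b))
(-12*S(m(1, -1)))*h(-15) + 480 = (-12*3)*(3*(8 - 15)/(17 - 15)) + 480 = -108*(-7)/2 + 480 = -36*(-21/2) + 480 = 378 + 480 = 858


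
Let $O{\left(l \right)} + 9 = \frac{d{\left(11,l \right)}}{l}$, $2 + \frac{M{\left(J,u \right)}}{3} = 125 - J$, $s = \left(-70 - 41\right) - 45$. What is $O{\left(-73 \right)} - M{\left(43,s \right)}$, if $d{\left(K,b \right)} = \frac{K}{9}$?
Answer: $- \frac{163604}{657} \approx -249.02$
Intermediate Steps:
$s = -156$ ($s = -111 - 45 = -156$)
$d{\left(K,b \right)} = \frac{K}{9}$ ($d{\left(K,b \right)} = K \frac{1}{9} = \frac{K}{9}$)
$M{\left(J,u \right)} = 369 - 3 J$ ($M{\left(J,u \right)} = -6 + 3 \left(125 - J\right) = -6 - \left(-375 + 3 J\right) = 369 - 3 J$)
$O{\left(l \right)} = -9 + \frac{11}{9 l}$ ($O{\left(l \right)} = -9 + \frac{\frac{1}{9} \cdot 11}{l} = -9 + \frac{11}{9 l}$)
$O{\left(-73 \right)} - M{\left(43,s \right)} = \left(-9 + \frac{11}{9 \left(-73\right)}\right) - \left(369 - 129\right) = \left(-9 + \frac{11}{9} \left(- \frac{1}{73}\right)\right) - \left(369 - 129\right) = \left(-9 - \frac{11}{657}\right) - 240 = - \frac{5924}{657} - 240 = - \frac{163604}{657}$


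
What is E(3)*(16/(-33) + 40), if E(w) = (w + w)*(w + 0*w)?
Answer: 7824/11 ≈ 711.27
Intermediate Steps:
E(w) = 2*w² (E(w) = (2*w)*(w + 0) = (2*w)*w = 2*w²)
E(3)*(16/(-33) + 40) = (2*3²)*(16/(-33) + 40) = (2*9)*(16*(-1/33) + 40) = 18*(-16/33 + 40) = 18*(1304/33) = 7824/11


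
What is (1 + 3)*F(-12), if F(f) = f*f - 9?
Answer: 540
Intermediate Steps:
F(f) = -9 + f² (F(f) = f² - 9 = -9 + f²)
(1 + 3)*F(-12) = (1 + 3)*(-9 + (-12)²) = 4*(-9 + 144) = 4*135 = 540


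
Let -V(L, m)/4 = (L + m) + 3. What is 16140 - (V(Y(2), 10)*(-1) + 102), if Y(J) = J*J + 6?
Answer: 15946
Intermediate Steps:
Y(J) = 6 + J² (Y(J) = J² + 6 = 6 + J²)
V(L, m) = -12 - 4*L - 4*m (V(L, m) = -4*((L + m) + 3) = -4*(3 + L + m) = -12 - 4*L - 4*m)
16140 - (V(Y(2), 10)*(-1) + 102) = 16140 - ((-12 - 4*(6 + 2²) - 4*10)*(-1) + 102) = 16140 - ((-12 - 4*(6 + 4) - 40)*(-1) + 102) = 16140 - ((-12 - 4*10 - 40)*(-1) + 102) = 16140 - ((-12 - 40 - 40)*(-1) + 102) = 16140 - (-92*(-1) + 102) = 16140 - (92 + 102) = 16140 - 1*194 = 16140 - 194 = 15946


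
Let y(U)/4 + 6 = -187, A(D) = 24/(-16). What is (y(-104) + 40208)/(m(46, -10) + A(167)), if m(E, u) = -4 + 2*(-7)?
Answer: -78872/39 ≈ -2022.4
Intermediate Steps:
m(E, u) = -18 (m(E, u) = -4 - 14 = -18)
A(D) = -3/2 (A(D) = 24*(-1/16) = -3/2)
y(U) = -772 (y(U) = -24 + 4*(-187) = -24 - 748 = -772)
(y(-104) + 40208)/(m(46, -10) + A(167)) = (-772 + 40208)/(-18 - 3/2) = 39436/(-39/2) = 39436*(-2/39) = -78872/39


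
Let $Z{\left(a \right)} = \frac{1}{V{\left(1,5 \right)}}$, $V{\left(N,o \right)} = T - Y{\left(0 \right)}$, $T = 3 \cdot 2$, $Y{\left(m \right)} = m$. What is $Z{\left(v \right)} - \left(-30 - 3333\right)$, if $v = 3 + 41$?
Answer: $\frac{20179}{6} \approx 3363.2$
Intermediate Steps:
$T = 6$
$v = 44$
$V{\left(N,o \right)} = 6$ ($V{\left(N,o \right)} = 6 - 0 = 6 + 0 = 6$)
$Z{\left(a \right)} = \frac{1}{6}$
$Z{\left(v \right)} - \left(-30 - 3333\right) = \frac{1}{6} - \left(-30 - 3333\right) = \frac{1}{6} - -3363 = \frac{1}{6} + 3363 = \frac{20179}{6}$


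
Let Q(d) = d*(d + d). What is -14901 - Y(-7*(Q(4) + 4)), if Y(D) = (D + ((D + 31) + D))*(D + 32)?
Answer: -174401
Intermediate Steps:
Q(d) = 2*d**2 (Q(d) = d*(2*d) = 2*d**2)
Y(D) = (31 + 3*D)*(32 + D) (Y(D) = (D + ((31 + D) + D))*(32 + D) = (D + (31 + 2*D))*(32 + D) = (31 + 3*D)*(32 + D))
-14901 - Y(-7*(Q(4) + 4)) = -14901 - (992 + 3*(-7*(2*4**2 + 4))**2 + 127*(-7*(2*4**2 + 4))) = -14901 - (992 + 3*(-7*(2*16 + 4))**2 + 127*(-7*(2*16 + 4))) = -14901 - (992 + 3*(-7*(32 + 4))**2 + 127*(-7*(32 + 4))) = -14901 - (992 + 3*(-7*36)**2 + 127*(-7*36)) = -14901 - (992 + 3*(-252)**2 + 127*(-252)) = -14901 - (992 + 3*63504 - 32004) = -14901 - (992 + 190512 - 32004) = -14901 - 1*159500 = -14901 - 159500 = -174401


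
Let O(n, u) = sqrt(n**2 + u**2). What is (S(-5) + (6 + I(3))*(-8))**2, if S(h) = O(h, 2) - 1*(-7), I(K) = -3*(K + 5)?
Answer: (151 + sqrt(29))**2 ≈ 24456.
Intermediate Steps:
I(K) = -15 - 3*K (I(K) = -3*(5 + K) = -15 - 3*K)
S(h) = 7 + sqrt(4 + h**2) (S(h) = sqrt(h**2 + 2**2) - 1*(-7) = sqrt(h**2 + 4) + 7 = sqrt(4 + h**2) + 7 = 7 + sqrt(4 + h**2))
(S(-5) + (6 + I(3))*(-8))**2 = ((7 + sqrt(4 + (-5)**2)) + (6 + (-15 - 3*3))*(-8))**2 = ((7 + sqrt(4 + 25)) + (6 + (-15 - 9))*(-8))**2 = ((7 + sqrt(29)) + (6 - 24)*(-8))**2 = ((7 + sqrt(29)) - 18*(-8))**2 = ((7 + sqrt(29)) + 144)**2 = (151 + sqrt(29))**2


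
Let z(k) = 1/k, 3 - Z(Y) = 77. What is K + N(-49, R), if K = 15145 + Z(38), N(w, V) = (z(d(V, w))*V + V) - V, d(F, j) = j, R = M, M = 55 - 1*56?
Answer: 738480/49 ≈ 15071.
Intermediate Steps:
Z(Y) = -74 (Z(Y) = 3 - 1*77 = 3 - 77 = -74)
M = -1 (M = 55 - 56 = -1)
R = -1
N(w, V) = V/w (N(w, V) = (V/w + V) - V = (V + V/w) - V = V/w)
K = 15071 (K = 15145 - 74 = 15071)
K + N(-49, R) = 15071 - 1/(-49) = 15071 - 1*(-1/49) = 15071 + 1/49 = 738480/49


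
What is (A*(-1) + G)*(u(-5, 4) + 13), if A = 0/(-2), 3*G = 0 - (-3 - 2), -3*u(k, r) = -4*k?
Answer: 95/9 ≈ 10.556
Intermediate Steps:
u(k, r) = 4*k/3 (u(k, r) = -(-4)*k/3 = 4*k/3)
G = 5/3 (G = (0 - (-3 - 2))/3 = (0 - 1*(-5))/3 = (0 + 5)/3 = (⅓)*5 = 5/3 ≈ 1.6667)
A = 0 (A = 0*(-½) = 0)
(A*(-1) + G)*(u(-5, 4) + 13) = (0*(-1) + 5/3)*((4/3)*(-5) + 13) = (0 + 5/3)*(-20/3 + 13) = (5/3)*(19/3) = 95/9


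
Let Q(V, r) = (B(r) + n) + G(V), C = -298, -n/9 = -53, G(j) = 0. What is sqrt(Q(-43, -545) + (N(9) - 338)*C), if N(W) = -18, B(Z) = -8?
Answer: sqrt(106557) ≈ 326.43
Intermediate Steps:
n = 477 (n = -9*(-53) = 477)
Q(V, r) = 469 (Q(V, r) = (-8 + 477) + 0 = 469 + 0 = 469)
sqrt(Q(-43, -545) + (N(9) - 338)*C) = sqrt(469 + (-18 - 338)*(-298)) = sqrt(469 - 356*(-298)) = sqrt(469 + 106088) = sqrt(106557)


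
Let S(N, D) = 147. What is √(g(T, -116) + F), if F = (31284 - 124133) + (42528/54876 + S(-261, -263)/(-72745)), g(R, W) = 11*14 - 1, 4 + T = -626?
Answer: I*√10258079763739579023235/332662885 ≈ 304.46*I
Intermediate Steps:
T = -630 (T = -4 - 626 = -630)
g(R, W) = 153 (g(R, W) = 154 - 1 = 153)
F = -30887159073316/332662885 (F = (31284 - 124133) + (42528/54876 + 147/(-72745)) = -92849 + (42528*(1/54876) + 147*(-1/72745)) = -92849 + (3544/4573 - 147/72745) = -92849 + 257136049/332662885 = -30887159073316/332662885 ≈ -92848.)
√(g(T, -116) + F) = √(153 - 30887159073316/332662885) = √(-30836261651911/332662885) = I*√10258079763739579023235/332662885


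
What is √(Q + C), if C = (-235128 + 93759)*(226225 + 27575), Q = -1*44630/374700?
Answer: 11*I*√416320522152679410/37470 ≈ 1.8942e+5*I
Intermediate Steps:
Q = -4463/37470 (Q = -44630*1/374700 = -4463/37470 ≈ -0.11911)
C = -35879452200 (C = -141369*253800 = -35879452200)
√(Q + C) = √(-4463/37470 - 35879452200) = √(-1344403073938463/37470) = 11*I*√416320522152679410/37470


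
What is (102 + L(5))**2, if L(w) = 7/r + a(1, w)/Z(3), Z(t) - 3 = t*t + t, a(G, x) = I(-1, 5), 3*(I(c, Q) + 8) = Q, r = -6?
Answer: 81667369/8100 ≈ 10082.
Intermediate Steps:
I(c, Q) = -8 + Q/3
a(G, x) = -19/3 (a(G, x) = -8 + (1/3)*5 = -8 + 5/3 = -19/3)
Z(t) = 3 + t + t**2 (Z(t) = 3 + (t*t + t) = 3 + (t**2 + t) = 3 + (t + t**2) = 3 + t + t**2)
L(w) = -143/90 (L(w) = 7/(-6) - 19/(3*(3 + 3 + 3**2)) = 7*(-1/6) - 19/(3*(3 + 3 + 9)) = -7/6 - 19/3/15 = -7/6 - 19/3*1/15 = -7/6 - 19/45 = -143/90)
(102 + L(5))**2 = (102 - 143/90)**2 = (9037/90)**2 = 81667369/8100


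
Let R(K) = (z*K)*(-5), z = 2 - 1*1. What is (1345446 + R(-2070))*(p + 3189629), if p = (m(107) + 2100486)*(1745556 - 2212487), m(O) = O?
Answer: -1329803764340331384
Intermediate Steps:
z = 1 (z = 2 - 1 = 1)
R(K) = -5*K (R(K) = (1*K)*(-5) = K*(-5) = -5*K)
p = -980831990083 (p = (107 + 2100486)*(1745556 - 2212487) = 2100593*(-466931) = -980831990083)
(1345446 + R(-2070))*(p + 3189629) = (1345446 - 5*(-2070))*(-980831990083 + 3189629) = (1345446 + 10350)*(-980828800454) = 1355796*(-980828800454) = -1329803764340331384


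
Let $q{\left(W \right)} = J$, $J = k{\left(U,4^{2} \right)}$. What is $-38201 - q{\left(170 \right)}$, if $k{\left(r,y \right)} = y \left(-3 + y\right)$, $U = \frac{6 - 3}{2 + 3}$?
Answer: $-38409$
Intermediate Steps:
$U = \frac{3}{5} \approx 0.6$
$J = 208$ ($J = 4^{2} \left(-3 + 4^{2}\right) = 16 \left(-3 + 16\right) = 16 \cdot 13 = 208$)
$q{\left(W \right)} = 208$
$-38201 - q{\left(170 \right)} = -38201 - 208 = -38409$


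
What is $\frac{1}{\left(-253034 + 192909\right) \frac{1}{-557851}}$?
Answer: $\frac{557851}{60125} \approx 9.2782$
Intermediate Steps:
$\frac{1}{\left(-253034 + 192909\right) \frac{1}{-557851}} = \frac{1}{\left(-60125\right) \left(- \frac{1}{557851}\right)} = \frac{1}{\frac{60125}{557851}} = \frac{557851}{60125}$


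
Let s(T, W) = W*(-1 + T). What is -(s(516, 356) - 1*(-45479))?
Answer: -228819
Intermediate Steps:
-(s(516, 356) - 1*(-45479)) = -(356*(-1 + 516) - 1*(-45479)) = -(356*515 + 45479) = -(183340 + 45479) = -1*228819 = -228819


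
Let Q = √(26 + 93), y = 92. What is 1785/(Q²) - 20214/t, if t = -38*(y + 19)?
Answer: 13914/703 ≈ 19.792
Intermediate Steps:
Q = √119 ≈ 10.909
t = -4218 (t = -38*(92 + 19) = -38*111 = -4218)
1785/(Q²) - 20214/t = 1785/((√119)²) - 20214/(-4218) = 1785/119 - 20214*(-1/4218) = 1785*(1/119) + 3369/703 = 15 + 3369/703 = 13914/703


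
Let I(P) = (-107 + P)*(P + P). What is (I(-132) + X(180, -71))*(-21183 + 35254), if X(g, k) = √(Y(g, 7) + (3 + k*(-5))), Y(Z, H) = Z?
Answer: 887823816 + 14071*√538 ≈ 8.8815e+8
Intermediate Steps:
X(g, k) = √(3 + g - 5*k) (X(g, k) = √(g + (3 + k*(-5))) = √(g + (3 - 5*k)) = √(3 + g - 5*k))
I(P) = 2*P*(-107 + P) (I(P) = (-107 + P)*(2*P) = 2*P*(-107 + P))
(I(-132) + X(180, -71))*(-21183 + 35254) = (2*(-132)*(-107 - 132) + √(3 + 180 - 5*(-71)))*(-21183 + 35254) = (2*(-132)*(-239) + √(3 + 180 + 355))*14071 = (63096 + √538)*14071 = 887823816 + 14071*√538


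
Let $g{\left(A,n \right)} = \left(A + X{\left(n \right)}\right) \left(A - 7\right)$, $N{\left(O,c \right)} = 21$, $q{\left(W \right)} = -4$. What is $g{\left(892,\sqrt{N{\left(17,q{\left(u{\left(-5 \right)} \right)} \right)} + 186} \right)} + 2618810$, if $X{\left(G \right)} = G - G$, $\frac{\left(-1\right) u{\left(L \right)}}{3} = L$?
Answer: $3408230$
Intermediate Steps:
$u{\left(L \right)} = - 3 L$
$X{\left(G \right)} = 0$
$g{\left(A,n \right)} = A \left(-7 + A\right)$ ($g{\left(A,n \right)} = \left(A + 0\right) \left(A - 7\right) = A \left(A - 7\right) = A \left(-7 + A\right)$)
$g{\left(892,\sqrt{N{\left(17,q{\left(u{\left(-5 \right)} \right)} \right)} + 186} \right)} + 2618810 = 892 \left(-7 + 892\right) + 2618810 = 892 \cdot 885 + 2618810 = 789420 + 2618810 = 3408230$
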